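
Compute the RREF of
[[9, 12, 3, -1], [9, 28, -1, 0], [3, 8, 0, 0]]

[[1, 0, 2/3, 0], [0, 1, -1/4, 0], [0, 0, 0, 1]]

R1 := 1/9·R1
R2 := R2 − 9·R1
R3 := R3 − 3·R1
R2 := 1/16·R2
R3 := R3 − 4·R2
R3 := 12·R3
R2 := R2 − 1/16·R3
R1 := R1 + 1/9·R3
R1 := R1 − 4/3·R2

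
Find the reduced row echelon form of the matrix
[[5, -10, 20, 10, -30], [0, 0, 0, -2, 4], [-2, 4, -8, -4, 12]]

[[1, -2, 4, 0, -2], [0, 0, 0, 1, -2], [0, 0, 0, 0, 0]]

Multiply R1 by 1/5.
  [  1  -2   4   2  -6 ]
  [  0   0   0  -2   4 ]
  [ -2   4  -8  -4  12 ]
Add 2 times R1 to R3.
  [ 1  -2  4   2  -6 ]
  [ 0   0  0  -2   4 ]
  [ 0   0  0   0   0 ]
Multiply R2 by -1/2.
  [ 1  -2  4  2  -6 ]
  [ 0   0  0  1  -2 ]
  [ 0   0  0  0   0 ]
Subtract 2 times R2 from R1.
  [ 1  -2  4  0  -2 ]
  [ 0   0  0  1  -2 ]
  [ 0   0  0  0   0 ]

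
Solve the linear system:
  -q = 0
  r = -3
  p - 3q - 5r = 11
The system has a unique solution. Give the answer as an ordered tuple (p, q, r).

Form the augmented matrix and row-reduce:
  [ 0  -1   0  |   0 ]
  [ 0   0   1  |  -3 ]
  [ 1  -3  -5  |  11 ]
ρ1 <-> ρ3
  [ 1  -3  -5  |  11 ]
  [ 0   0   1  |  -3 ]
  [ 0  -1   0  |   0 ]
ρ2 <-> ρ3
  [ 1  -3  -5  |  11 ]
  [ 0  -1   0  |   0 ]
  [ 0   0   1  |  -3 ]
ρ2 -> -1·ρ2
  [ 1  -3  -5  |  11 ]
  [ 0   1   0  |   0 ]
  [ 0   0   1  |  -3 ]
ρ1 -> ρ1 + 5·ρ3
  [ 1  -3  0  |  -4 ]
  [ 0   1  0  |   0 ]
  [ 0   0  1  |  -3 ]
ρ1 -> ρ1 + 3·ρ2
  [ 1  0  0  |  -4 ]
  [ 0  1  0  |   0 ]
  [ 0  0  1  |  -3 ]
Reading off the last column: p = -4, q = 0, r = -3.

(-4, 0, -3)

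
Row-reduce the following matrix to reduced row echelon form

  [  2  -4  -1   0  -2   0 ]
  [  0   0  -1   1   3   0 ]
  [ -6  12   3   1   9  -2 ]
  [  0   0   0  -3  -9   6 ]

[[1, -2, 0, 0, -1, -1], [0, 0, 1, 0, 0, -2], [0, 0, 0, 1, 3, -2], [0, 0, 0, 0, 0, 0]]

R1 → 1/2·R1
R3 → R3 + 6·R1
R2 → -1·R2
R4 → R4 + 3·R3
R2 → R2 + R3
R1 → R1 + 1/2·R2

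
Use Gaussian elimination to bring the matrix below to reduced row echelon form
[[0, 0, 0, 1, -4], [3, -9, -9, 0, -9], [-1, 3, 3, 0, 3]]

r1 ↔ r2
r1 := 1/3·r1
r3 := r3 + r1

[[1, -3, -3, 0, -3], [0, 0, 0, 1, -4], [0, 0, 0, 0, 0]]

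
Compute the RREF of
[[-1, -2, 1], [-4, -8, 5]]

Multiply ρ1 by -1.
  [  1   2  -1 ]
  [ -4  -8   5 ]
Add 4 times ρ1 to ρ2.
  [ 1  2  -1 ]
  [ 0  0   1 ]
Add ρ2 to ρ1.
  [ 1  2  0 ]
  [ 0  0  1 ]

[[1, 2, 0], [0, 0, 1]]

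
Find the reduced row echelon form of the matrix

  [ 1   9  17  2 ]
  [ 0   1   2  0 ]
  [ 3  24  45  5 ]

ρ3 → ρ3 − 3·ρ1
ρ3 → ρ3 + 3·ρ2
ρ3 → -1·ρ3
ρ1 → ρ1 − 2·ρ3
ρ1 → ρ1 − 9·ρ2

[[1, 0, -1, 0], [0, 1, 2, 0], [0, 0, 0, 1]]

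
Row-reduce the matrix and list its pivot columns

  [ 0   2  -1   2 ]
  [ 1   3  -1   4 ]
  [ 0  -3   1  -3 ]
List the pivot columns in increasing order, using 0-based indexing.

0, 1, 2

R1 <=> R2
  [ 1   3  -1   4 ]
  [ 0   2  -1   2 ]
  [ 0  -3   1  -3 ]
R2 ← 1/2·R2
  [ 1   3    -1   4 ]
  [ 0   1  -1/2   1 ]
  [ 0  -3     1  -3 ]
R3 ← R3 + 3·R2
  [ 1  3    -1  4 ]
  [ 0  1  -1/2  1 ]
  [ 0  0  -1/2  0 ]
R3 ← -2·R3
  [ 1  3    -1  4 ]
  [ 0  1  -1/2  1 ]
  [ 0  0     1  0 ]
R2 ← R2 + 1/2·R3
  [ 1  3  -1  4 ]
  [ 0  1   0  1 ]
  [ 0  0   1  0 ]
R1 ← R1 + R3
  [ 1  3  0  4 ]
  [ 0  1  0  1 ]
  [ 0  0  1  0 ]
R1 ← R1 − 3·R2
  [ 1  0  0  1 ]
  [ 0  1  0  1 ]
  [ 0  0  1  0 ]
Pivot columns are the columns containing a leading 1.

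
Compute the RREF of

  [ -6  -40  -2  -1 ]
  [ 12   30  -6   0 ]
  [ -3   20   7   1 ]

r1 -> -1/6·r1
r2 -> r2 − 12·r1
r3 -> r3 + 3·r1
r2 -> -1/50·r2
r3 -> r3 − 40·r2
r3 -> -10·r3
r2 -> r2 − 1/25·r3
r1 -> r1 − 1/6·r3
r1 -> r1 − 20/3·r2

[[1, 0, -1, 0], [0, 1, 1/5, 0], [0, 0, 0, 1]]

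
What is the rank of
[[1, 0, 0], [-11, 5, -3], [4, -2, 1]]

rank = 3

ρ2 := ρ2 + 11·ρ1
ρ3 := ρ3 − 4·ρ1
ρ2 := 1/5·ρ2
ρ3 := ρ3 + 2·ρ2
ρ3 := -5·ρ3
ρ2 := ρ2 + 3/5·ρ3
The reduced form has 3 nonzero rows.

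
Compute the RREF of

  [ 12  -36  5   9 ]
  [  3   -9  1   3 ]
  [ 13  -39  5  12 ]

ρ1 → 1/12·ρ1
ρ2 → ρ2 − 3·ρ1
ρ3 → ρ3 − 13·ρ1
ρ2 → -4·ρ2
ρ3 → ρ3 + 5/12·ρ2
ρ2 → ρ2 + 3·ρ3
ρ1 → ρ1 − 3/4·ρ3
ρ1 → ρ1 − 5/12·ρ2

[[1, -3, 0, 0], [0, 0, 1, 0], [0, 0, 0, 1]]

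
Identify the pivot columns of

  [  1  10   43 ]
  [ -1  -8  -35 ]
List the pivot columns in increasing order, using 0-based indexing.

0, 1

R2 ← R2 + R1
  [ 1  10  43 ]
  [ 0   2   8 ]
R2 ← 1/2·R2
  [ 1  10  43 ]
  [ 0   1   4 ]
R1 ← R1 − 10·R2
  [ 1  0  3 ]
  [ 0  1  4 ]
Pivot columns are the columns containing a leading 1.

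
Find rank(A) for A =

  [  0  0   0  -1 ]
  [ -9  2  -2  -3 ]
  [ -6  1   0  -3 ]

rank = 3

R1 <-> R2
R1 := -1/9·R1
R3 := R3 + 6·R1
R2 <-> R3
R2 := -3·R2
R3 := -1·R3
R2 := R2 − 3·R3
R1 := R1 − 1/3·R3
R1 := R1 + 2/9·R2
The reduced form has 3 nonzero rows.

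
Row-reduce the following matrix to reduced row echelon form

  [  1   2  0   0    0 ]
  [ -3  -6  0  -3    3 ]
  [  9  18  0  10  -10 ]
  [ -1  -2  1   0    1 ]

[[1, 2, 0, 0, 0], [0, 0, 1, 0, 1], [0, 0, 0, 1, -1], [0, 0, 0, 0, 0]]

Add 3 times R1 to R2.
  [  1   2  0   0    0 ]
  [  0   0  0  -3    3 ]
  [  9  18  0  10  -10 ]
  [ -1  -2  1   0    1 ]
Subtract 9 times R1 from R3.
  [  1   2  0   0    0 ]
  [  0   0  0  -3    3 ]
  [  0   0  0  10  -10 ]
  [ -1  -2  1   0    1 ]
Add R1 to R4.
  [ 1  2  0   0    0 ]
  [ 0  0  0  -3    3 ]
  [ 0  0  0  10  -10 ]
  [ 0  0  1   0    1 ]
Swap R2 and R4.
  [ 1  2  0   0    0 ]
  [ 0  0  1   0    1 ]
  [ 0  0  0  10  -10 ]
  [ 0  0  0  -3    3 ]
Multiply R3 by 1/10.
  [ 1  2  0   0   0 ]
  [ 0  0  1   0   1 ]
  [ 0  0  0   1  -1 ]
  [ 0  0  0  -3   3 ]
Add 3 times R3 to R4.
  [ 1  2  0  0   0 ]
  [ 0  0  1  0   1 ]
  [ 0  0  0  1  -1 ]
  [ 0  0  0  0   0 ]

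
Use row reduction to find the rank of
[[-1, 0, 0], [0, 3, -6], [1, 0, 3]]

rank = 3

R1 ← -1·R1
  [ 1  0   0 ]
  [ 0  3  -6 ]
  [ 1  0   3 ]
R3 ← R3 − R1
  [ 1  0   0 ]
  [ 0  3  -6 ]
  [ 0  0   3 ]
R2 ← 1/3·R2
  [ 1  0   0 ]
  [ 0  1  -2 ]
  [ 0  0   3 ]
R3 ← 1/3·R3
  [ 1  0   0 ]
  [ 0  1  -2 ]
  [ 0  0   1 ]
R2 ← R2 + 2·R3
  [ 1  0  0 ]
  [ 0  1  0 ]
  [ 0  0  1 ]
The reduced form has 3 nonzero rows.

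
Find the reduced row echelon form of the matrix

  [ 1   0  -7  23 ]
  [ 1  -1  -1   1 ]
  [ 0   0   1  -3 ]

r2 := r2 − r1
r2 := -1·r2
r2 := r2 + 6·r3
r1 := r1 + 7·r3

[[1, 0, 0, 2], [0, 1, 0, 4], [0, 0, 1, -3]]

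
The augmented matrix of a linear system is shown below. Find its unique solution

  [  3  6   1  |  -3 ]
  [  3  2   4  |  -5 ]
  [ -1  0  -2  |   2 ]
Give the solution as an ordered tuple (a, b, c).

R1 ← 1/3·R1
R2 ← R2 − 3·R1
R3 ← R3 + R1
R2 ← -1/4·R2
R3 ← R3 − 2·R2
R3 ← -6·R3
R2 ← R2 + 3/4·R3
R1 ← R1 − 1/3·R3
R1 ← R1 − 2·R2
Reading off the last column: a = -2, b = 1/2, c = 0.

(-2, 1/2, 0)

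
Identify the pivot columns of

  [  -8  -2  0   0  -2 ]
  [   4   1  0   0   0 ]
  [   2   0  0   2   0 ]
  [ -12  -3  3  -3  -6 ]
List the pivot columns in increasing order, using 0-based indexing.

ρ1 -> -1/8·ρ1
  [   1  1/4  0   0  1/4 ]
  [   4    1  0   0    0 ]
  [   2    0  0   2    0 ]
  [ -12   -3  3  -3   -6 ]
ρ2 -> ρ2 − 4·ρ1
  [   1  1/4  0   0  1/4 ]
  [   0    0  0   0   -1 ]
  [   2    0  0   2    0 ]
  [ -12   -3  3  -3   -6 ]
ρ3 -> ρ3 − 2·ρ1
  [   1   1/4  0   0   1/4 ]
  [   0     0  0   0    -1 ]
  [   0  -1/2  0   2  -1/2 ]
  [ -12    -3  3  -3    -6 ]
ρ4 -> ρ4 + 12·ρ1
  [ 1   1/4  0   0   1/4 ]
  [ 0     0  0   0    -1 ]
  [ 0  -1/2  0   2  -1/2 ]
  [ 0     0  3  -3    -3 ]
ρ2 <-> ρ3
  [ 1   1/4  0   0   1/4 ]
  [ 0  -1/2  0   2  -1/2 ]
  [ 0     0  0   0    -1 ]
  [ 0     0  3  -3    -3 ]
ρ2 -> -2·ρ2
  [ 1  1/4  0   0  1/4 ]
  [ 0    1  0  -4    1 ]
  [ 0    0  0   0   -1 ]
  [ 0    0  3  -3   -3 ]
ρ3 <-> ρ4
  [ 1  1/4  0   0  1/4 ]
  [ 0    1  0  -4    1 ]
  [ 0    0  3  -3   -3 ]
  [ 0    0  0   0   -1 ]
ρ3 -> 1/3·ρ3
  [ 1  1/4  0   0  1/4 ]
  [ 0    1  0  -4    1 ]
  [ 0    0  1  -1   -1 ]
  [ 0    0  0   0   -1 ]
ρ4 -> -1·ρ4
  [ 1  1/4  0   0  1/4 ]
  [ 0    1  0  -4    1 ]
  [ 0    0  1  -1   -1 ]
  [ 0    0  0   0    1 ]
ρ3 -> ρ3 + ρ4
  [ 1  1/4  0   0  1/4 ]
  [ 0    1  0  -4    1 ]
  [ 0    0  1  -1    0 ]
  [ 0    0  0   0    1 ]
ρ2 -> ρ2 − ρ4
  [ 1  1/4  0   0  1/4 ]
  [ 0    1  0  -4    0 ]
  [ 0    0  1  -1    0 ]
  [ 0    0  0   0    1 ]
ρ1 -> ρ1 − 1/4·ρ4
  [ 1  1/4  0   0  0 ]
  [ 0    1  0  -4  0 ]
  [ 0    0  1  -1  0 ]
  [ 0    0  0   0  1 ]
ρ1 -> ρ1 − 1/4·ρ2
  [ 1  0  0   1  0 ]
  [ 0  1  0  -4  0 ]
  [ 0  0  1  -1  0 ]
  [ 0  0  0   0  1 ]
Pivot columns are the columns containing a leading 1.

0, 1, 2, 4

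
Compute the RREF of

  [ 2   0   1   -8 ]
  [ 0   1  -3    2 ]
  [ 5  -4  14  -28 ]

R1 -> 1/2·R1
  [ 1   0  1/2   -4 ]
  [ 0   1   -3    2 ]
  [ 5  -4   14  -28 ]
R3 -> R3 − 5·R1
  [ 1   0   1/2  -4 ]
  [ 0   1    -3   2 ]
  [ 0  -4  23/2  -8 ]
R3 -> R3 + 4·R2
  [ 1  0   1/2  -4 ]
  [ 0  1    -3   2 ]
  [ 0  0  -1/2   0 ]
R3 -> -2·R3
  [ 1  0  1/2  -4 ]
  [ 0  1   -3   2 ]
  [ 0  0    1   0 ]
R2 -> R2 + 3·R3
  [ 1  0  1/2  -4 ]
  [ 0  1    0   2 ]
  [ 0  0    1   0 ]
R1 -> R1 − 1/2·R3
  [ 1  0  0  -4 ]
  [ 0  1  0   2 ]
  [ 0  0  1   0 ]

[[1, 0, 0, -4], [0, 1, 0, 2], [0, 0, 1, 0]]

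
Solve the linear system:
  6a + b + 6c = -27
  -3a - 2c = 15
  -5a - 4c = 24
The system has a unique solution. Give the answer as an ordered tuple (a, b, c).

Form the augmented matrix and row-reduce:
  [  6  1   6  |  -27 ]
  [ -3  0  -2  |   15 ]
  [ -5  0  -4  |   24 ]
R1 -> 1/6·R1
  [  1  1/6   1  |  -9/2 ]
  [ -3    0  -2  |    15 ]
  [ -5    0  -4  |    24 ]
R2 -> R2 + 3·R1
  [  1  1/6   1  |  -9/2 ]
  [  0  1/2   1  |   3/2 ]
  [ -5    0  -4  |    24 ]
R3 -> R3 + 5·R1
  [ 1  1/6  1  |  -9/2 ]
  [ 0  1/2  1  |   3/2 ]
  [ 0  5/6  1  |   3/2 ]
R2 -> 2·R2
  [ 1  1/6  1  |  -9/2 ]
  [ 0    1  2  |     3 ]
  [ 0  5/6  1  |   3/2 ]
R3 -> R3 − 5/6·R2
  [ 1  1/6     1  |  -9/2 ]
  [ 0    1     2  |     3 ]
  [ 0    0  -2/3  |    -1 ]
R3 -> -3/2·R3
  [ 1  1/6  1  |  -9/2 ]
  [ 0    1  2  |     3 ]
  [ 0    0  1  |   3/2 ]
R2 -> R2 − 2·R3
  [ 1  1/6  1  |  -9/2 ]
  [ 0    1  0  |     0 ]
  [ 0    0  1  |   3/2 ]
R1 -> R1 − R3
  [ 1  1/6  0  |   -6 ]
  [ 0    1  0  |    0 ]
  [ 0    0  1  |  3/2 ]
R1 -> R1 − 1/6·R2
  [ 1  0  0  |   -6 ]
  [ 0  1  0  |    0 ]
  [ 0  0  1  |  3/2 ]
Reading off the last column: a = -6, b = 0, c = 3/2.

(-6, 0, 3/2)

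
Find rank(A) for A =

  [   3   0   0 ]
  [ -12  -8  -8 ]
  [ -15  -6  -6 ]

rank = 2

R1 → 1/3·R1
  [   1   0   0 ]
  [ -12  -8  -8 ]
  [ -15  -6  -6 ]
R2 → R2 + 12·R1
  [   1   0   0 ]
  [   0  -8  -8 ]
  [ -15  -6  -6 ]
R3 → R3 + 15·R1
  [ 1   0   0 ]
  [ 0  -8  -8 ]
  [ 0  -6  -6 ]
R2 → -1/8·R2
  [ 1   0   0 ]
  [ 0   1   1 ]
  [ 0  -6  -6 ]
R3 → R3 + 6·R2
  [ 1  0  0 ]
  [ 0  1  1 ]
  [ 0  0  0 ]
The reduced form has 2 nonzero rows.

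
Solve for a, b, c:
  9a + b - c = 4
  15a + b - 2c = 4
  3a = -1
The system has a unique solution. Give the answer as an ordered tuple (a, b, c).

Form the augmented matrix and row-reduce:
  [  9  1  -1  |   4 ]
  [ 15  1  -2  |   4 ]
  [  3  0   0  |  -1 ]
r1 := 1/9·r1
r2 := r2 − 15·r1
r3 := r3 − 3·r1
r2 := -3/2·r2
r3 := r3 + 1/3·r2
r3 := 2·r3
r2 := r2 − 1/2·r3
r1 := r1 + 1/9·r3
r1 := r1 − 1/9·r2
Reading off the last column: a = -1/3, b = 5, c = -2.

(-1/3, 5, -2)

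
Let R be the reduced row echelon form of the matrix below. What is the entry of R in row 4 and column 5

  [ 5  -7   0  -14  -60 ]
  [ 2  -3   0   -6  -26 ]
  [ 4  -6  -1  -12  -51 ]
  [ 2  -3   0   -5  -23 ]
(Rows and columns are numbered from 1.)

3

R1 := 1/5·R1
  [ 1  -7/5   0  -14/5  -12 ]
  [ 2    -3   0     -6  -26 ]
  [ 4    -6  -1    -12  -51 ]
  [ 2    -3   0     -5  -23 ]
R2 := R2 − 2·R1
  [ 1  -7/5   0  -14/5  -12 ]
  [ 0  -1/5   0   -2/5   -2 ]
  [ 4    -6  -1    -12  -51 ]
  [ 2    -3   0     -5  -23 ]
R3 := R3 − 4·R1
  [ 1  -7/5   0  -14/5  -12 ]
  [ 0  -1/5   0   -2/5   -2 ]
  [ 0  -2/5  -1   -4/5   -3 ]
  [ 2    -3   0     -5  -23 ]
R4 := R4 − 2·R1
  [ 1  -7/5   0  -14/5  -12 ]
  [ 0  -1/5   0   -2/5   -2 ]
  [ 0  -2/5  -1   -4/5   -3 ]
  [ 0  -1/5   0    3/5    1 ]
R2 := -5·R2
  [ 1  -7/5   0  -14/5  -12 ]
  [ 0     1   0      2   10 ]
  [ 0  -2/5  -1   -4/5   -3 ]
  [ 0  -1/5   0    3/5    1 ]
R3 := R3 + 2/5·R2
  [ 1  -7/5   0  -14/5  -12 ]
  [ 0     1   0      2   10 ]
  [ 0     0  -1      0    1 ]
  [ 0  -1/5   0    3/5    1 ]
R4 := R4 + 1/5·R2
  [ 1  -7/5   0  -14/5  -12 ]
  [ 0     1   0      2   10 ]
  [ 0     0  -1      0    1 ]
  [ 0     0   0      1    3 ]
R3 := -1·R3
  [ 1  -7/5  0  -14/5  -12 ]
  [ 0     1  0      2   10 ]
  [ 0     0  1      0   -1 ]
  [ 0     0  0      1    3 ]
R2 := R2 − 2·R4
  [ 1  -7/5  0  -14/5  -12 ]
  [ 0     1  0      0    4 ]
  [ 0     0  1      0   -1 ]
  [ 0     0  0      1    3 ]
R1 := R1 + 14/5·R4
  [ 1  -7/5  0  0  -18/5 ]
  [ 0     1  0  0      4 ]
  [ 0     0  1  0     -1 ]
  [ 0     0  0  1      3 ]
R1 := R1 + 7/5·R2
  [ 1  0  0  0   2 ]
  [ 0  1  0  0   4 ]
  [ 0  0  1  0  -1 ]
  [ 0  0  0  1   3 ]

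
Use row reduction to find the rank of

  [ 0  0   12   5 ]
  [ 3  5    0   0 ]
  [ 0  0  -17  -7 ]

Swap R1 and R2.
  [ 3  5    0   0 ]
  [ 0  0   12   5 ]
  [ 0  0  -17  -7 ]
Multiply R1 by 1/3.
  [ 1  5/3    0   0 ]
  [ 0    0   12   5 ]
  [ 0    0  -17  -7 ]
Multiply R2 by 1/12.
  [ 1  5/3    0     0 ]
  [ 0    0    1  5/12 ]
  [ 0    0  -17    -7 ]
Add 17 times R2 to R3.
  [ 1  5/3  0     0 ]
  [ 0    0  1  5/12 ]
  [ 0    0  0  1/12 ]
Multiply R3 by 12.
  [ 1  5/3  0     0 ]
  [ 0    0  1  5/12 ]
  [ 0    0  0     1 ]
Subtract 5/12 times R3 from R2.
  [ 1  5/3  0  0 ]
  [ 0    0  1  0 ]
  [ 0    0  0  1 ]
The reduced form has 3 nonzero rows.

rank = 3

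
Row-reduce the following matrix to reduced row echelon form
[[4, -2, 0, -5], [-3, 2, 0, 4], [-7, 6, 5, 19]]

Multiply R1 by 1/4.
  [  1  -1/2  0  -5/4 ]
  [ -3     2  0     4 ]
  [ -7     6  5    19 ]
Add 3 times R1 to R2.
  [  1  -1/2  0  -5/4 ]
  [  0   1/2  0   1/4 ]
  [ -7     6  5    19 ]
Add 7 times R1 to R3.
  [ 1  -1/2  0  -5/4 ]
  [ 0   1/2  0   1/4 ]
  [ 0   5/2  5  41/4 ]
Multiply R2 by 2.
  [ 1  -1/2  0  -5/4 ]
  [ 0     1  0   1/2 ]
  [ 0   5/2  5  41/4 ]
Subtract 5/2 times R2 from R3.
  [ 1  -1/2  0  -5/4 ]
  [ 0     1  0   1/2 ]
  [ 0     0  5     9 ]
Multiply R3 by 1/5.
  [ 1  -1/2  0  -5/4 ]
  [ 0     1  0   1/2 ]
  [ 0     0  1   9/5 ]
Add 1/2 times R2 to R1.
  [ 1  0  0   -1 ]
  [ 0  1  0  1/2 ]
  [ 0  0  1  9/5 ]

[[1, 0, 0, -1], [0, 1, 0, 1/2], [0, 0, 1, 9/5]]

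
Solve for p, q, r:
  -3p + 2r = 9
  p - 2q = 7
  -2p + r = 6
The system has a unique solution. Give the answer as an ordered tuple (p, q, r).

(-3, -5, 0)

Form the augmented matrix and row-reduce:
  [ -3   0  2  |  9 ]
  [  1  -2  0  |  7 ]
  [ -2   0  1  |  6 ]
Multiply r1 by -1/3.
  [  1   0  -2/3  |  -3 ]
  [  1  -2     0  |   7 ]
  [ -2   0     1  |   6 ]
Subtract r1 from r2.
  [  1   0  -2/3  |  -3 ]
  [  0  -2   2/3  |  10 ]
  [ -2   0     1  |   6 ]
Add 2 times r1 to r3.
  [ 1   0  -2/3  |  -3 ]
  [ 0  -2   2/3  |  10 ]
  [ 0   0  -1/3  |   0 ]
Multiply r2 by -1/2.
  [ 1  0  -2/3  |  -3 ]
  [ 0  1  -1/3  |  -5 ]
  [ 0  0  -1/3  |   0 ]
Multiply r3 by -3.
  [ 1  0  -2/3  |  -3 ]
  [ 0  1  -1/3  |  -5 ]
  [ 0  0     1  |   0 ]
Add 1/3 times r3 to r2.
  [ 1  0  -2/3  |  -3 ]
  [ 0  1     0  |  -5 ]
  [ 0  0     1  |   0 ]
Add 2/3 times r3 to r1.
  [ 1  0  0  |  -3 ]
  [ 0  1  0  |  -5 ]
  [ 0  0  1  |   0 ]
Reading off the last column: p = -3, q = -5, r = 0.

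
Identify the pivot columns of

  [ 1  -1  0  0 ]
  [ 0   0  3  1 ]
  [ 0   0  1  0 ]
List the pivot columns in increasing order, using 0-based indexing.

Multiply R2 by 1/3.
  [ 1  -1  0    0 ]
  [ 0   0  1  1/3 ]
  [ 0   0  1    0 ]
Subtract R2 from R3.
  [ 1  -1  0     0 ]
  [ 0   0  1   1/3 ]
  [ 0   0  0  -1/3 ]
Multiply R3 by -3.
  [ 1  -1  0    0 ]
  [ 0   0  1  1/3 ]
  [ 0   0  0    1 ]
Subtract 1/3 times R3 from R2.
  [ 1  -1  0  0 ]
  [ 0   0  1  0 ]
  [ 0   0  0  1 ]
Pivot columns are the columns containing a leading 1.

0, 2, 3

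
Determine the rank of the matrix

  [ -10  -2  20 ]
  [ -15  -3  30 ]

r1 := -1/10·r1
  [   1  1/5  -2 ]
  [ -15   -3  30 ]
r2 := r2 + 15·r1
  [ 1  1/5  -2 ]
  [ 0    0   0 ]
The reduced form has 1 nonzero row.

rank = 1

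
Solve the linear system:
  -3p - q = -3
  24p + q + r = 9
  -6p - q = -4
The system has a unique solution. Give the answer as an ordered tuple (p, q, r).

(1/3, 2, -1)

Form the augmented matrix and row-reduce:
  [ -3  -1  0  |  -3 ]
  [ 24   1  1  |   9 ]
  [ -6  -1  0  |  -4 ]
Multiply R1 by -1/3.
Subtract 24 times R1 from R2.
Add 6 times R1 to R3.
Multiply R2 by -1/7.
Subtract R2 from R3.
Multiply R3 by 7.
Add 1/7 times R3 to R2.
Subtract 1/3 times R2 from R1.
Reading off the last column: p = 1/3, q = 2, r = -1.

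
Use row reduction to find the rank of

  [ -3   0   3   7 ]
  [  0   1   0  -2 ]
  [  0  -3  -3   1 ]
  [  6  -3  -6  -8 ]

r1 := -1/3·r1
  [ 1   0  -1  -7/3 ]
  [ 0   1   0    -2 ]
  [ 0  -3  -3     1 ]
  [ 6  -3  -6    -8 ]
r4 := r4 − 6·r1
  [ 1   0  -1  -7/3 ]
  [ 0   1   0    -2 ]
  [ 0  -3  -3     1 ]
  [ 0  -3   0     6 ]
r3 := r3 + 3·r2
  [ 1   0  -1  -7/3 ]
  [ 0   1   0    -2 ]
  [ 0   0  -3    -5 ]
  [ 0  -3   0     6 ]
r4 := r4 + 3·r2
  [ 1  0  -1  -7/3 ]
  [ 0  1   0    -2 ]
  [ 0  0  -3    -5 ]
  [ 0  0   0     0 ]
r3 := -1/3·r3
  [ 1  0  -1  -7/3 ]
  [ 0  1   0    -2 ]
  [ 0  0   1   5/3 ]
  [ 0  0   0     0 ]
r1 := r1 + r3
  [ 1  0  0  -2/3 ]
  [ 0  1  0    -2 ]
  [ 0  0  1   5/3 ]
  [ 0  0  0     0 ]
The reduced form has 3 nonzero rows.

rank = 3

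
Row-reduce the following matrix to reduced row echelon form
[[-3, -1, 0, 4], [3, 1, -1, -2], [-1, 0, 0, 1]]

Multiply ρ1 by -1/3.
Subtract 3 times ρ1 from ρ2.
Add ρ1 to ρ3.
Swap ρ2 and ρ3.
Multiply ρ2 by 3.
Multiply ρ3 by -1.
Subtract 1/3 times ρ2 from ρ1.

[[1, 0, 0, -1], [0, 1, 0, -1], [0, 0, 1, -2]]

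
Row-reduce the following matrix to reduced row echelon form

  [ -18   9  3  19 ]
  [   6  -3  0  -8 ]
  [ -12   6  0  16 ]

Multiply ρ1 by -1/18.
  [   1  -1/2  -1/6  -19/18 ]
  [   6    -3     0      -8 ]
  [ -12     6     0      16 ]
Subtract 6 times ρ1 from ρ2.
  [   1  -1/2  -1/6  -19/18 ]
  [   0     0     1    -5/3 ]
  [ -12     6     0      16 ]
Add 12 times ρ1 to ρ3.
  [ 1  -1/2  -1/6  -19/18 ]
  [ 0     0     1    -5/3 ]
  [ 0     0    -2    10/3 ]
Add 2 times ρ2 to ρ3.
  [ 1  -1/2  -1/6  -19/18 ]
  [ 0     0     1    -5/3 ]
  [ 0     0     0       0 ]
Add 1/6 times ρ2 to ρ1.
  [ 1  -1/2  0  -4/3 ]
  [ 0     0  1  -5/3 ]
  [ 0     0  0     0 ]

[[1, -1/2, 0, -4/3], [0, 0, 1, -5/3], [0, 0, 0, 0]]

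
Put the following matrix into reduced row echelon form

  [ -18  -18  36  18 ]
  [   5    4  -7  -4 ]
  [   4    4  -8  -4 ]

r1 := -1/18·r1
  [ 1  1  -2  -1 ]
  [ 5  4  -7  -4 ]
  [ 4  4  -8  -4 ]
r2 := r2 − 5·r1
  [ 1   1  -2  -1 ]
  [ 0  -1   3   1 ]
  [ 4   4  -8  -4 ]
r3 := r3 − 4·r1
  [ 1   1  -2  -1 ]
  [ 0  -1   3   1 ]
  [ 0   0   0   0 ]
r2 := -1·r2
  [ 1  1  -2  -1 ]
  [ 0  1  -3  -1 ]
  [ 0  0   0   0 ]
r1 := r1 − r2
  [ 1  0   1   0 ]
  [ 0  1  -3  -1 ]
  [ 0  0   0   0 ]

[[1, 0, 1, 0], [0, 1, -3, -1], [0, 0, 0, 0]]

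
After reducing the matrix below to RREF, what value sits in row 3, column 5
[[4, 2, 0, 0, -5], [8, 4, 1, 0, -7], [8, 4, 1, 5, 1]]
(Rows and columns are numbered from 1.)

8/5

R1 ← 1/4·R1
  [ 1  1/2  0  0  -5/4 ]
  [ 8    4  1  0    -7 ]
  [ 8    4  1  5     1 ]
R2 ← R2 − 8·R1
  [ 1  1/2  0  0  -5/4 ]
  [ 0    0  1  0     3 ]
  [ 8    4  1  5     1 ]
R3 ← R3 − 8·R1
  [ 1  1/2  0  0  -5/4 ]
  [ 0    0  1  0     3 ]
  [ 0    0  1  5    11 ]
R3 ← R3 − R2
  [ 1  1/2  0  0  -5/4 ]
  [ 0    0  1  0     3 ]
  [ 0    0  0  5     8 ]
R3 ← 1/5·R3
  [ 1  1/2  0  0  -5/4 ]
  [ 0    0  1  0     3 ]
  [ 0    0  0  1   8/5 ]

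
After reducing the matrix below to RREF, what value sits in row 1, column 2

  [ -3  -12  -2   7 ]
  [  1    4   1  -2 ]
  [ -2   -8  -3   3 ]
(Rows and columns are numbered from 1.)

R1 ← -1/3·R1
  [  1   4  2/3  -7/3 ]
  [  1   4    1    -2 ]
  [ -2  -8   -3     3 ]
R2 ← R2 − R1
  [  1   4  2/3  -7/3 ]
  [  0   0  1/3   1/3 ]
  [ -2  -8   -3     3 ]
R3 ← R3 + 2·R1
  [ 1  4   2/3  -7/3 ]
  [ 0  0   1/3   1/3 ]
  [ 0  0  -5/3  -5/3 ]
R2 ← 3·R2
  [ 1  4   2/3  -7/3 ]
  [ 0  0     1     1 ]
  [ 0  0  -5/3  -5/3 ]
R3 ← R3 + 5/3·R2
  [ 1  4  2/3  -7/3 ]
  [ 0  0    1     1 ]
  [ 0  0    0     0 ]
R1 ← R1 − 2/3·R2
  [ 1  4  0  -3 ]
  [ 0  0  1   1 ]
  [ 0  0  0   0 ]

4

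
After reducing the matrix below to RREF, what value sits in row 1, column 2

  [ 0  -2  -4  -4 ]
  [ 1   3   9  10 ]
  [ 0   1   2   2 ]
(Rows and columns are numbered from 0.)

2

Swap R1 and R2.
Multiply R2 by -1/2.
Subtract R2 from R3.
Subtract 3 times R2 from R1.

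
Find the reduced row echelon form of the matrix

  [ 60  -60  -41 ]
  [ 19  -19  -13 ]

r1 -> 1/60·r1
  [  1   -1  -41/60 ]
  [ 19  -19     -13 ]
r2 -> r2 − 19·r1
  [ 1  -1  -41/60 ]
  [ 0   0   -1/60 ]
r2 -> -60·r2
  [ 1  -1  -41/60 ]
  [ 0   0       1 ]
r1 -> r1 + 41/60·r2
  [ 1  -1  0 ]
  [ 0   0  1 ]

[[1, -1, 0], [0, 0, 1]]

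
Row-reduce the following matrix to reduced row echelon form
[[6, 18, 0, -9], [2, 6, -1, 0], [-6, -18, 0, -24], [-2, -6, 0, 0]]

[[1, 3, 0, 0], [0, 0, 1, 0], [0, 0, 0, 1], [0, 0, 0, 0]]

r1 -> 1/6·r1
r2 -> r2 − 2·r1
r3 -> r3 + 6·r1
r4 -> r4 + 2·r1
r2 -> -1·r2
r3 -> -1/33·r3
r4 -> r4 + 3·r3
r2 -> r2 + 3·r3
r1 -> r1 + 3/2·r3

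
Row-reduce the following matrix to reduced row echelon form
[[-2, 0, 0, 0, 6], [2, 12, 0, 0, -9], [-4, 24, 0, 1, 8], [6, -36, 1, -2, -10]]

[[1, 0, 0, 0, -3], [0, 1, 0, 0, -1/4], [0, 0, 1, 0, 3], [0, 0, 0, 1, 2]]

ρ1 := -1/2·ρ1
  [  1    0  0   0   -3 ]
  [  2   12  0   0   -9 ]
  [ -4   24  0   1    8 ]
  [  6  -36  1  -2  -10 ]
ρ2 := ρ2 − 2·ρ1
  [  1    0  0   0   -3 ]
  [  0   12  0   0   -3 ]
  [ -4   24  0   1    8 ]
  [  6  -36  1  -2  -10 ]
ρ3 := ρ3 + 4·ρ1
  [ 1    0  0   0   -3 ]
  [ 0   12  0   0   -3 ]
  [ 0   24  0   1   -4 ]
  [ 6  -36  1  -2  -10 ]
ρ4 := ρ4 − 6·ρ1
  [ 1    0  0   0  -3 ]
  [ 0   12  0   0  -3 ]
  [ 0   24  0   1  -4 ]
  [ 0  -36  1  -2   8 ]
ρ2 := 1/12·ρ2
  [ 1    0  0   0    -3 ]
  [ 0    1  0   0  -1/4 ]
  [ 0   24  0   1    -4 ]
  [ 0  -36  1  -2     8 ]
ρ3 := ρ3 − 24·ρ2
  [ 1    0  0   0    -3 ]
  [ 0    1  0   0  -1/4 ]
  [ 0    0  0   1     2 ]
  [ 0  -36  1  -2     8 ]
ρ4 := ρ4 + 36·ρ2
  [ 1  0  0   0    -3 ]
  [ 0  1  0   0  -1/4 ]
  [ 0  0  0   1     2 ]
  [ 0  0  1  -2    -1 ]
ρ3 ↔ ρ4
  [ 1  0  0   0    -3 ]
  [ 0  1  0   0  -1/4 ]
  [ 0  0  1  -2    -1 ]
  [ 0  0  0   1     2 ]
ρ3 := ρ3 + 2·ρ4
  [ 1  0  0  0    -3 ]
  [ 0  1  0  0  -1/4 ]
  [ 0  0  1  0     3 ]
  [ 0  0  0  1     2 ]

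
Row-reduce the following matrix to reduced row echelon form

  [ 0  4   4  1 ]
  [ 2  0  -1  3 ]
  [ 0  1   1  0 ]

R1 <-> R2
  [ 2  0  -1  3 ]
  [ 0  4   4  1 ]
  [ 0  1   1  0 ]
R1 -> 1/2·R1
  [ 1  0  -1/2  3/2 ]
  [ 0  4     4    1 ]
  [ 0  1     1    0 ]
R2 -> 1/4·R2
  [ 1  0  -1/2  3/2 ]
  [ 0  1     1  1/4 ]
  [ 0  1     1    0 ]
R3 -> R3 − R2
  [ 1  0  -1/2   3/2 ]
  [ 0  1     1   1/4 ]
  [ 0  0     0  -1/4 ]
R3 -> -4·R3
  [ 1  0  -1/2  3/2 ]
  [ 0  1     1  1/4 ]
  [ 0  0     0    1 ]
R2 -> R2 − 1/4·R3
  [ 1  0  -1/2  3/2 ]
  [ 0  1     1    0 ]
  [ 0  0     0    1 ]
R1 -> R1 − 3/2·R3
  [ 1  0  -1/2  0 ]
  [ 0  1     1  0 ]
  [ 0  0     0  1 ]

[[1, 0, -1/2, 0], [0, 1, 1, 0], [0, 0, 0, 1]]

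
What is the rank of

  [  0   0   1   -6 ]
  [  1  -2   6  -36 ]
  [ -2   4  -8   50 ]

rank = 3

ρ1 <=> ρ2
  [  1  -2   6  -36 ]
  [  0   0   1   -6 ]
  [ -2   4  -8   50 ]
ρ3 -> ρ3 + 2·ρ1
  [ 1  -2  6  -36 ]
  [ 0   0  1   -6 ]
  [ 0   0  4  -22 ]
ρ3 -> ρ3 − 4·ρ2
  [ 1  -2  6  -36 ]
  [ 0   0  1   -6 ]
  [ 0   0  0    2 ]
ρ3 -> 1/2·ρ3
  [ 1  -2  6  -36 ]
  [ 0   0  1   -6 ]
  [ 0   0  0    1 ]
ρ2 -> ρ2 + 6·ρ3
  [ 1  -2  6  -36 ]
  [ 0   0  1    0 ]
  [ 0   0  0    1 ]
ρ1 -> ρ1 + 36·ρ3
  [ 1  -2  6  0 ]
  [ 0   0  1  0 ]
  [ 0   0  0  1 ]
ρ1 -> ρ1 − 6·ρ2
  [ 1  -2  0  0 ]
  [ 0   0  1  0 ]
  [ 0   0  0  1 ]
The reduced form has 3 nonzero rows.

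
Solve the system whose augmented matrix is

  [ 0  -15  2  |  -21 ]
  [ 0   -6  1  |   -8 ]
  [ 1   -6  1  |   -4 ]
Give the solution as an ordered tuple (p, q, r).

(4, 5/3, 2)

Swap R1 and R3.
Multiply R2 by -1/6.
Add 15 times R2 to R3.
Multiply R3 by -2.
Add 1/6 times R3 to R2.
Subtract R3 from R1.
Add 6 times R2 to R1.
Reading off the last column: p = 4, q = 5/3, r = 2.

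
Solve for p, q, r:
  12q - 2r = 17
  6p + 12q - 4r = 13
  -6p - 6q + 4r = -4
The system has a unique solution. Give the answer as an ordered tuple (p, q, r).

Form the augmented matrix and row-reduce:
  [  0  12  -2  |  17 ]
  [  6  12  -4  |  13 ]
  [ -6  -6   4  |  -4 ]
Swap ρ1 and ρ2.
Multiply ρ1 by 1/6.
Add 6 times ρ1 to ρ3.
Multiply ρ2 by 1/12.
Subtract 6 times ρ2 from ρ3.
Add 1/6 times ρ3 to ρ2.
Add 2/3 times ρ3 to ρ1.
Subtract 2 times ρ2 from ρ1.
Reading off the last column: p = -1/2, q = 3/2, r = 1/2.

(-1/2, 3/2, 1/2)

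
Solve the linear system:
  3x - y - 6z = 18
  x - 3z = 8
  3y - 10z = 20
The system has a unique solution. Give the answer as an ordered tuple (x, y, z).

(2, 0, -2)

Form the augmented matrix and row-reduce:
  [ 3  -1   -6  |  18 ]
  [ 1   0   -3  |   8 ]
  [ 0   3  -10  |  20 ]
ρ1 → 1/3·ρ1
  [ 1  -1/3   -2  |   6 ]
  [ 1     0   -3  |   8 ]
  [ 0     3  -10  |  20 ]
ρ2 → ρ2 − ρ1
  [ 1  -1/3   -2  |   6 ]
  [ 0   1/3   -1  |   2 ]
  [ 0     3  -10  |  20 ]
ρ2 → 3·ρ2
  [ 1  -1/3   -2  |   6 ]
  [ 0     1   -3  |   6 ]
  [ 0     3  -10  |  20 ]
ρ3 → ρ3 − 3·ρ2
  [ 1  -1/3  -2  |  6 ]
  [ 0     1  -3  |  6 ]
  [ 0     0  -1  |  2 ]
ρ3 → -1·ρ3
  [ 1  -1/3  -2  |   6 ]
  [ 0     1  -3  |   6 ]
  [ 0     0   1  |  -2 ]
ρ2 → ρ2 + 3·ρ3
  [ 1  -1/3  -2  |   6 ]
  [ 0     1   0  |   0 ]
  [ 0     0   1  |  -2 ]
ρ1 → ρ1 + 2·ρ3
  [ 1  -1/3  0  |   2 ]
  [ 0     1  0  |   0 ]
  [ 0     0  1  |  -2 ]
ρ1 → ρ1 + 1/3·ρ2
  [ 1  0  0  |   2 ]
  [ 0  1  0  |   0 ]
  [ 0  0  1  |  -2 ]
Reading off the last column: x = 2, y = 0, z = -2.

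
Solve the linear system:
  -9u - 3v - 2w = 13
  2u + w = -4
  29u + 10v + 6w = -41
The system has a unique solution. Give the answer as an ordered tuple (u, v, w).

(-1, 0, -2)

Form the augmented matrix and row-reduce:
  [ -9  -3  -2  |   13 ]
  [  2   0   1  |   -4 ]
  [ 29  10   6  |  -41 ]
r1 -> -1/9·r1
r2 -> r2 − 2·r1
r3 -> r3 − 29·r1
r2 -> -3/2·r2
r3 -> r3 − 1/3·r2
r3 -> -6·r3
r2 -> r2 + 5/6·r3
r1 -> r1 − 2/9·r3
r1 -> r1 − 1/3·r2
Reading off the last column: u = -1, v = 0, w = -2.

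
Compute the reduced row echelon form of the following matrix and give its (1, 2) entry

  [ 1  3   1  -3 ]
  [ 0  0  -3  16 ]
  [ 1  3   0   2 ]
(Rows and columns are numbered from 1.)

3

R3 -> R3 − R1
  [ 1  3   1  -3 ]
  [ 0  0  -3  16 ]
  [ 0  0  -1   5 ]
R2 -> -1/3·R2
  [ 1  3   1     -3 ]
  [ 0  0   1  -16/3 ]
  [ 0  0  -1      5 ]
R3 -> R3 + R2
  [ 1  3  1     -3 ]
  [ 0  0  1  -16/3 ]
  [ 0  0  0   -1/3 ]
R3 -> -3·R3
  [ 1  3  1     -3 ]
  [ 0  0  1  -16/3 ]
  [ 0  0  0      1 ]
R2 -> R2 + 16/3·R3
  [ 1  3  1  -3 ]
  [ 0  0  1   0 ]
  [ 0  0  0   1 ]
R1 -> R1 + 3·R3
  [ 1  3  1  0 ]
  [ 0  0  1  0 ]
  [ 0  0  0  1 ]
R1 -> R1 − R2
  [ 1  3  0  0 ]
  [ 0  0  1  0 ]
  [ 0  0  0  1 ]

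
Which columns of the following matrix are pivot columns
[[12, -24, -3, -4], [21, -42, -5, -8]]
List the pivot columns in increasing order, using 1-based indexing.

R1 → 1/12·R1
  [  1   -2  -1/4  -1/3 ]
  [ 21  -42    -5    -8 ]
R2 → R2 − 21·R1
  [ 1  -2  -1/4  -1/3 ]
  [ 0   0   1/4    -1 ]
R2 → 4·R2
  [ 1  -2  -1/4  -1/3 ]
  [ 0   0     1    -4 ]
R1 → R1 + 1/4·R2
  [ 1  -2  0  -4/3 ]
  [ 0   0  1    -4 ]
Pivot columns are the columns containing a leading 1.

1, 3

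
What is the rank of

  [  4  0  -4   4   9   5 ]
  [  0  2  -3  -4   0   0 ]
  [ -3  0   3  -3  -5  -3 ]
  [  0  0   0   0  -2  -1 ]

rank = 4

r1 -> 1/4·r1
  [  1  0  -1   1  9/4  5/4 ]
  [  0  2  -3  -4    0    0 ]
  [ -3  0   3  -3   -5   -3 ]
  [  0  0   0   0   -2   -1 ]
r3 -> r3 + 3·r1
  [ 1  0  -1   1  9/4  5/4 ]
  [ 0  2  -3  -4    0    0 ]
  [ 0  0   0   0  7/4  3/4 ]
  [ 0  0   0   0   -2   -1 ]
r2 -> 1/2·r2
  [ 1  0    -1   1  9/4  5/4 ]
  [ 0  1  -3/2  -2    0    0 ]
  [ 0  0     0   0  7/4  3/4 ]
  [ 0  0     0   0   -2   -1 ]
r3 -> 4/7·r3
  [ 1  0    -1   1  9/4  5/4 ]
  [ 0  1  -3/2  -2    0    0 ]
  [ 0  0     0   0    1  3/7 ]
  [ 0  0     0   0   -2   -1 ]
r4 -> r4 + 2·r3
  [ 1  0    -1   1  9/4   5/4 ]
  [ 0  1  -3/2  -2    0     0 ]
  [ 0  0     0   0    1   3/7 ]
  [ 0  0     0   0    0  -1/7 ]
r4 -> -7·r4
  [ 1  0    -1   1  9/4  5/4 ]
  [ 0  1  -3/2  -2    0    0 ]
  [ 0  0     0   0    1  3/7 ]
  [ 0  0     0   0    0    1 ]
r3 -> r3 − 3/7·r4
  [ 1  0    -1   1  9/4  5/4 ]
  [ 0  1  -3/2  -2    0    0 ]
  [ 0  0     0   0    1    0 ]
  [ 0  0     0   0    0    1 ]
r1 -> r1 − 5/4·r4
  [ 1  0    -1   1  9/4  0 ]
  [ 0  1  -3/2  -2    0  0 ]
  [ 0  0     0   0    1  0 ]
  [ 0  0     0   0    0  1 ]
r1 -> r1 − 9/4·r3
  [ 1  0    -1   1  0  0 ]
  [ 0  1  -3/2  -2  0  0 ]
  [ 0  0     0   0  1  0 ]
  [ 0  0     0   0  0  1 ]
The reduced form has 4 nonzero rows.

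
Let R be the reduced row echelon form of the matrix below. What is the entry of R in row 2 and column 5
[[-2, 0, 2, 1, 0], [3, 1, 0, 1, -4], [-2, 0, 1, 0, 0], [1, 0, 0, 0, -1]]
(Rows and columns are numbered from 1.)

-3

R1 -> -1/2·R1
  [  1  0  -1  -1/2   0 ]
  [  3  1   0     1  -4 ]
  [ -2  0   1     0   0 ]
  [  1  0   0     0  -1 ]
R2 -> R2 − 3·R1
  [  1  0  -1  -1/2   0 ]
  [  0  1   3   5/2  -4 ]
  [ -2  0   1     0   0 ]
  [  1  0   0     0  -1 ]
R3 -> R3 + 2·R1
  [ 1  0  -1  -1/2   0 ]
  [ 0  1   3   5/2  -4 ]
  [ 0  0  -1    -1   0 ]
  [ 1  0   0     0  -1 ]
R4 -> R4 − R1
  [ 1  0  -1  -1/2   0 ]
  [ 0  1   3   5/2  -4 ]
  [ 0  0  -1    -1   0 ]
  [ 0  0   1   1/2  -1 ]
R3 -> -1·R3
  [ 1  0  -1  -1/2   0 ]
  [ 0  1   3   5/2  -4 ]
  [ 0  0   1     1   0 ]
  [ 0  0   1   1/2  -1 ]
R4 -> R4 − R3
  [ 1  0  -1  -1/2   0 ]
  [ 0  1   3   5/2  -4 ]
  [ 0  0   1     1   0 ]
  [ 0  0   0  -1/2  -1 ]
R4 -> -2·R4
  [ 1  0  -1  -1/2   0 ]
  [ 0  1   3   5/2  -4 ]
  [ 0  0   1     1   0 ]
  [ 0  0   0     1   2 ]
R3 -> R3 − R4
  [ 1  0  -1  -1/2   0 ]
  [ 0  1   3   5/2  -4 ]
  [ 0  0   1     0  -2 ]
  [ 0  0   0     1   2 ]
R2 -> R2 − 5/2·R4
  [ 1  0  -1  -1/2   0 ]
  [ 0  1   3     0  -9 ]
  [ 0  0   1     0  -2 ]
  [ 0  0   0     1   2 ]
R1 -> R1 + 1/2·R4
  [ 1  0  -1  0   1 ]
  [ 0  1   3  0  -9 ]
  [ 0  0   1  0  -2 ]
  [ 0  0   0  1   2 ]
R2 -> R2 − 3·R3
  [ 1  0  -1  0   1 ]
  [ 0  1   0  0  -3 ]
  [ 0  0   1  0  -2 ]
  [ 0  0   0  1   2 ]
R1 -> R1 + R3
  [ 1  0  0  0  -1 ]
  [ 0  1  0  0  -3 ]
  [ 0  0  1  0  -2 ]
  [ 0  0  0  1   2 ]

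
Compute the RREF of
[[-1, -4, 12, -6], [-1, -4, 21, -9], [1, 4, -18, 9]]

R1 ← -1·R1
  [  1   4  -12   6 ]
  [ -1  -4   21  -9 ]
  [  1   4  -18   9 ]
R2 ← R2 + R1
  [ 1  4  -12   6 ]
  [ 0  0    9  -3 ]
  [ 1  4  -18   9 ]
R3 ← R3 − R1
  [ 1  4  -12   6 ]
  [ 0  0    9  -3 ]
  [ 0  0   -6   3 ]
R2 ← 1/9·R2
  [ 1  4  -12     6 ]
  [ 0  0    1  -1/3 ]
  [ 0  0   -6     3 ]
R3 ← R3 + 6·R2
  [ 1  4  -12     6 ]
  [ 0  0    1  -1/3 ]
  [ 0  0    0     1 ]
R2 ← R2 + 1/3·R3
  [ 1  4  -12  6 ]
  [ 0  0    1  0 ]
  [ 0  0    0  1 ]
R1 ← R1 − 6·R3
  [ 1  4  -12  0 ]
  [ 0  0    1  0 ]
  [ 0  0    0  1 ]
R1 ← R1 + 12·R2
  [ 1  4  0  0 ]
  [ 0  0  1  0 ]
  [ 0  0  0  1 ]

[[1, 4, 0, 0], [0, 0, 1, 0], [0, 0, 0, 1]]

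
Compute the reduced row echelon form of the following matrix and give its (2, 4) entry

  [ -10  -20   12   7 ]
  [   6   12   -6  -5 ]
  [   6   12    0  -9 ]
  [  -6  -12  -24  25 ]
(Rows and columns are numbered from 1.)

R1 → -1/10·R1
  [  1    2  -6/5  -7/10 ]
  [  6   12    -6     -5 ]
  [  6   12     0     -9 ]
  [ -6  -12   -24     25 ]
R2 → R2 − 6·R1
  [  1    2  -6/5  -7/10 ]
  [  0    0   6/5   -4/5 ]
  [  6   12     0     -9 ]
  [ -6  -12   -24     25 ]
R3 → R3 − 6·R1
  [  1    2  -6/5  -7/10 ]
  [  0    0   6/5   -4/5 ]
  [  0    0  36/5  -24/5 ]
  [ -6  -12   -24     25 ]
R4 → R4 + 6·R1
  [ 1  2    -6/5  -7/10 ]
  [ 0  0     6/5   -4/5 ]
  [ 0  0    36/5  -24/5 ]
  [ 0  0  -156/5  104/5 ]
R2 → 5/6·R2
  [ 1  2    -6/5  -7/10 ]
  [ 0  0       1   -2/3 ]
  [ 0  0    36/5  -24/5 ]
  [ 0  0  -156/5  104/5 ]
R3 → R3 − 36/5·R2
  [ 1  2    -6/5  -7/10 ]
  [ 0  0       1   -2/3 ]
  [ 0  0       0      0 ]
  [ 0  0  -156/5  104/5 ]
R4 → R4 + 156/5·R2
  [ 1  2  -6/5  -7/10 ]
  [ 0  0     1   -2/3 ]
  [ 0  0     0      0 ]
  [ 0  0     0      0 ]
R1 → R1 + 6/5·R2
  [ 1  2  0  -3/2 ]
  [ 0  0  1  -2/3 ]
  [ 0  0  0     0 ]
  [ 0  0  0     0 ]

-2/3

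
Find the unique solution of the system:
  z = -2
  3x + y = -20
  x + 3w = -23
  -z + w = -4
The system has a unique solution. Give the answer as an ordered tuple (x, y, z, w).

(-5, -5, -2, -6)

Form the augmented matrix and row-reduce:
  [ 0  0   1  0  |   -2 ]
  [ 3  1   0  0  |  -20 ]
  [ 1  0   0  3  |  -23 ]
  [ 0  0  -1  1  |   -4 ]
ρ1 ↔ ρ2
  [ 3  1   0  0  |  -20 ]
  [ 0  0   1  0  |   -2 ]
  [ 1  0   0  3  |  -23 ]
  [ 0  0  -1  1  |   -4 ]
ρ1 ← 1/3·ρ1
  [ 1  1/3   0  0  |  -20/3 ]
  [ 0    0   1  0  |     -2 ]
  [ 1    0   0  3  |    -23 ]
  [ 0    0  -1  1  |     -4 ]
ρ3 ← ρ3 − ρ1
  [ 1   1/3   0  0  |  -20/3 ]
  [ 0     0   1  0  |     -2 ]
  [ 0  -1/3   0  3  |  -49/3 ]
  [ 0     0  -1  1  |     -4 ]
ρ2 ↔ ρ3
  [ 1   1/3   0  0  |  -20/3 ]
  [ 0  -1/3   0  3  |  -49/3 ]
  [ 0     0   1  0  |     -2 ]
  [ 0     0  -1  1  |     -4 ]
ρ2 ← -3·ρ2
  [ 1  1/3   0   0  |  -20/3 ]
  [ 0    1   0  -9  |     49 ]
  [ 0    0   1   0  |     -2 ]
  [ 0    0  -1   1  |     -4 ]
ρ4 ← ρ4 + ρ3
  [ 1  1/3  0   0  |  -20/3 ]
  [ 0    1  0  -9  |     49 ]
  [ 0    0  1   0  |     -2 ]
  [ 0    0  0   1  |     -6 ]
ρ2 ← ρ2 + 9·ρ4
  [ 1  1/3  0  0  |  -20/3 ]
  [ 0    1  0  0  |     -5 ]
  [ 0    0  1  0  |     -2 ]
  [ 0    0  0  1  |     -6 ]
ρ1 ← ρ1 − 1/3·ρ2
  [ 1  0  0  0  |  -5 ]
  [ 0  1  0  0  |  -5 ]
  [ 0  0  1  0  |  -2 ]
  [ 0  0  0  1  |  -6 ]
Reading off the last column: x = -5, y = -5, z = -2, w = -6.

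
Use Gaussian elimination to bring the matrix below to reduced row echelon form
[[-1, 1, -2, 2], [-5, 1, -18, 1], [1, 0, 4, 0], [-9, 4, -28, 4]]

[[1, 0, 4, 0], [0, 1, 2, 0], [0, 0, 0, 1], [0, 0, 0, 0]]

Multiply R1 by -1.
  [  1  -1    2  -2 ]
  [ -5   1  -18   1 ]
  [  1   0    4   0 ]
  [ -9   4  -28   4 ]
Add 5 times R1 to R2.
  [  1  -1    2  -2 ]
  [  0  -4   -8  -9 ]
  [  1   0    4   0 ]
  [ -9   4  -28   4 ]
Subtract R1 from R3.
  [  1  -1    2  -2 ]
  [  0  -4   -8  -9 ]
  [  0   1    2   2 ]
  [ -9   4  -28   4 ]
Add 9 times R1 to R4.
  [ 1  -1    2   -2 ]
  [ 0  -4   -8   -9 ]
  [ 0   1    2    2 ]
  [ 0  -5  -10  -14 ]
Multiply R2 by -1/4.
  [ 1  -1    2   -2 ]
  [ 0   1    2  9/4 ]
  [ 0   1    2    2 ]
  [ 0  -5  -10  -14 ]
Subtract R2 from R3.
  [ 1  -1    2    -2 ]
  [ 0   1    2   9/4 ]
  [ 0   0    0  -1/4 ]
  [ 0  -5  -10   -14 ]
Add 5 times R2 to R4.
  [ 1  -1  2     -2 ]
  [ 0   1  2    9/4 ]
  [ 0   0  0   -1/4 ]
  [ 0   0  0  -11/4 ]
Multiply R3 by -4.
  [ 1  -1  2     -2 ]
  [ 0   1  2    9/4 ]
  [ 0   0  0      1 ]
  [ 0   0  0  -11/4 ]
Add 11/4 times R3 to R4.
  [ 1  -1  2   -2 ]
  [ 0   1  2  9/4 ]
  [ 0   0  0    1 ]
  [ 0   0  0    0 ]
Subtract 9/4 times R3 from R2.
  [ 1  -1  2  -2 ]
  [ 0   1  2   0 ]
  [ 0   0  0   1 ]
  [ 0   0  0   0 ]
Add 2 times R3 to R1.
  [ 1  -1  2  0 ]
  [ 0   1  2  0 ]
  [ 0   0  0  1 ]
  [ 0   0  0  0 ]
Add R2 to R1.
  [ 1  0  4  0 ]
  [ 0  1  2  0 ]
  [ 0  0  0  1 ]
  [ 0  0  0  0 ]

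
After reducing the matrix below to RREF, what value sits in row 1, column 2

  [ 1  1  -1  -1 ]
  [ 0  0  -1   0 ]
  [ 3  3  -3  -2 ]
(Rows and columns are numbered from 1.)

ρ3 := ρ3 − 3·ρ1
ρ2 := -1·ρ2
ρ1 := ρ1 + ρ3
ρ1 := ρ1 + ρ2

1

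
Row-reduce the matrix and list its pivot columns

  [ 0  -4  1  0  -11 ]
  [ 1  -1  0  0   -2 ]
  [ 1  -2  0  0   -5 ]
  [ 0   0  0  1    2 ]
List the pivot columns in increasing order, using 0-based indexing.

0, 1, 2, 3

R1 <=> R2
  [ 1  -1  0  0   -2 ]
  [ 0  -4  1  0  -11 ]
  [ 1  -2  0  0   -5 ]
  [ 0   0  0  1    2 ]
R3 := R3 − R1
  [ 1  -1  0  0   -2 ]
  [ 0  -4  1  0  -11 ]
  [ 0  -1  0  0   -3 ]
  [ 0   0  0  1    2 ]
R2 := -1/4·R2
  [ 1  -1     0  0    -2 ]
  [ 0   1  -1/4  0  11/4 ]
  [ 0  -1     0  0    -3 ]
  [ 0   0     0  1     2 ]
R3 := R3 + R2
  [ 1  -1     0  0    -2 ]
  [ 0   1  -1/4  0  11/4 ]
  [ 0   0  -1/4  0  -1/4 ]
  [ 0   0     0  1     2 ]
R3 := -4·R3
  [ 1  -1     0  0    -2 ]
  [ 0   1  -1/4  0  11/4 ]
  [ 0   0     1  0     1 ]
  [ 0   0     0  1     2 ]
R2 := R2 + 1/4·R3
  [ 1  -1  0  0  -2 ]
  [ 0   1  0  0   3 ]
  [ 0   0  1  0   1 ]
  [ 0   0  0  1   2 ]
R1 := R1 + R2
  [ 1  0  0  0  1 ]
  [ 0  1  0  0  3 ]
  [ 0  0  1  0  1 ]
  [ 0  0  0  1  2 ]
Pivot columns are the columns containing a leading 1.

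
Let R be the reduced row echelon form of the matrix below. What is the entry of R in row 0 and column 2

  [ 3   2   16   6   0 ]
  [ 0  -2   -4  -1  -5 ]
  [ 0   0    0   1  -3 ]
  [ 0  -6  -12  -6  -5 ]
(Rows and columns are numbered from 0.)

4

ρ1 := 1/3·ρ1
  [ 1  2/3  16/3   2   0 ]
  [ 0   -2    -4  -1  -5 ]
  [ 0    0     0   1  -3 ]
  [ 0   -6   -12  -6  -5 ]
ρ2 := -1/2·ρ2
  [ 1  2/3  16/3    2    0 ]
  [ 0    1     2  1/2  5/2 ]
  [ 0    0     0    1   -3 ]
  [ 0   -6   -12   -6   -5 ]
ρ4 := ρ4 + 6·ρ2
  [ 1  2/3  16/3    2    0 ]
  [ 0    1     2  1/2  5/2 ]
  [ 0    0     0    1   -3 ]
  [ 0    0     0   -3   10 ]
ρ4 := ρ4 + 3·ρ3
  [ 1  2/3  16/3    2    0 ]
  [ 0    1     2  1/2  5/2 ]
  [ 0    0     0    1   -3 ]
  [ 0    0     0    0    1 ]
ρ3 := ρ3 + 3·ρ4
  [ 1  2/3  16/3    2    0 ]
  [ 0    1     2  1/2  5/2 ]
  [ 0    0     0    1    0 ]
  [ 0    0     0    0    1 ]
ρ2 := ρ2 − 5/2·ρ4
  [ 1  2/3  16/3    2  0 ]
  [ 0    1     2  1/2  0 ]
  [ 0    0     0    1  0 ]
  [ 0    0     0    0  1 ]
ρ2 := ρ2 − 1/2·ρ3
  [ 1  2/3  16/3  2  0 ]
  [ 0    1     2  0  0 ]
  [ 0    0     0  1  0 ]
  [ 0    0     0  0  1 ]
ρ1 := ρ1 − 2·ρ3
  [ 1  2/3  16/3  0  0 ]
  [ 0    1     2  0  0 ]
  [ 0    0     0  1  0 ]
  [ 0    0     0  0  1 ]
ρ1 := ρ1 − 2/3·ρ2
  [ 1  0  4  0  0 ]
  [ 0  1  2  0  0 ]
  [ 0  0  0  1  0 ]
  [ 0  0  0  0  1 ]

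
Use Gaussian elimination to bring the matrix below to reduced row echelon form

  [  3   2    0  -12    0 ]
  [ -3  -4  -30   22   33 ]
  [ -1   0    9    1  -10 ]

r1 -> 1/3·r1
  [  1  2/3    0  -4    0 ]
  [ -3   -4  -30  22   33 ]
  [ -1    0    9   1  -10 ]
r2 -> r2 + 3·r1
  [  1  2/3    0  -4    0 ]
  [  0   -2  -30  10   33 ]
  [ -1    0    9   1  -10 ]
r3 -> r3 + r1
  [ 1  2/3    0  -4    0 ]
  [ 0   -2  -30  10   33 ]
  [ 0  2/3    9  -3  -10 ]
r2 -> -1/2·r2
  [ 1  2/3   0  -4      0 ]
  [ 0    1  15  -5  -33/2 ]
  [ 0  2/3   9  -3    -10 ]
r3 -> r3 − 2/3·r2
  [ 1  2/3   0   -4      0 ]
  [ 0    1  15   -5  -33/2 ]
  [ 0    0  -1  1/3      1 ]
r3 -> -1·r3
  [ 1  2/3   0    -4      0 ]
  [ 0    1  15    -5  -33/2 ]
  [ 0    0   1  -1/3     -1 ]
r2 -> r2 − 15·r3
  [ 1  2/3  0    -4     0 ]
  [ 0    1  0     0  -3/2 ]
  [ 0    0  1  -1/3    -1 ]
r1 -> r1 − 2/3·r2
  [ 1  0  0    -4     1 ]
  [ 0  1  0     0  -3/2 ]
  [ 0  0  1  -1/3    -1 ]

[[1, 0, 0, -4, 1], [0, 1, 0, 0, -3/2], [0, 0, 1, -1/3, -1]]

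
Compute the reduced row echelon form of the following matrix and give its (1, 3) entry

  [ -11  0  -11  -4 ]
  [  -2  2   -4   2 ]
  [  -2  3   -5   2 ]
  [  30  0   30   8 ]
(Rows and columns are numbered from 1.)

R1 → -1/11·R1
R2 → R2 + 2·R1
R3 → R3 + 2·R1
R4 → R4 − 30·R1
R2 → 1/2·R2
R3 → R3 − 3·R2
R3 → -11/15·R3
R4 → R4 + 32/11·R3
R2 → R2 − 15/11·R3
R1 → R1 − 4/11·R3

1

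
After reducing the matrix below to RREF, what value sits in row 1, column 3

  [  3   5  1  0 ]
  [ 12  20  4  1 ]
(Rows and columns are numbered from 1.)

Multiply ρ1 by 1/3.
  [  1  5/3  1/3  0 ]
  [ 12   20    4  1 ]
Subtract 12 times ρ1 from ρ2.
  [ 1  5/3  1/3  0 ]
  [ 0    0    0  1 ]

1/3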